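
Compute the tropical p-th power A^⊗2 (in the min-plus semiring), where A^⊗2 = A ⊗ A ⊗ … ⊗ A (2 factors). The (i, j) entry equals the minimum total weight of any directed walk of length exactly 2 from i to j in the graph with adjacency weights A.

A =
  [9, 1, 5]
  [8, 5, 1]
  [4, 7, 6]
A^⊗2 =
  [9, 6, 2]
  [5, 8, 6]
  [10, 5, 8]

Each entry (A^⊗2)_ij equals the minimum over all length-2 walks i = v_0 → v_1 → … → v_2 = j of Σ_t A[v_t][v_{t+1}]. For example, for (i, j) = (0, 2) we minimise over 3 possible intermediate vertex sequences; the minimum is 2, attained along the walk 0 → 1 → 2.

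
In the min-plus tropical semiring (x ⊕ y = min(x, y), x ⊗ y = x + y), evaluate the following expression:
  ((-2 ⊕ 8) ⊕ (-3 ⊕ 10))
((-2 ⊕ 8) ⊕ (-3 ⊕ 10)) = -3

Expand innermost to outermost. Recall ⊕ takes the minimum of its arguments and ⊗ takes their sum. Working out the expression ((-2 ⊕ 8) ⊕ (-3 ⊕ 10)) gives -3.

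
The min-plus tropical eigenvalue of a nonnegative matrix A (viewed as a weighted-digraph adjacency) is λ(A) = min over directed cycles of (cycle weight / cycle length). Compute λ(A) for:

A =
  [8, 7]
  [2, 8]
λ(A) = 9/2

Enumerate directed cycles and compute their means (weight / length). Sample:
  cycle 0 → 0: weight = 8, length = 1, mean = 8/1 ≈ 8.000
  cycle 1 → 1: weight = 8, length = 1, mean = 8/1 ≈ 8.000
  cycle 0 → 1 → 0: weight = 9, length = 2, mean = 9/2 ≈ 4.500
  cycle 1 → 0 → 1: weight = 9, length = 2, mean = 9/2 ≈ 4.500
Minimum mean = 4.500, attained e.g. along the cycle 0 → 1 → 0 with weight 9 and length 2. So λ(A) = 9/2 = 9/2.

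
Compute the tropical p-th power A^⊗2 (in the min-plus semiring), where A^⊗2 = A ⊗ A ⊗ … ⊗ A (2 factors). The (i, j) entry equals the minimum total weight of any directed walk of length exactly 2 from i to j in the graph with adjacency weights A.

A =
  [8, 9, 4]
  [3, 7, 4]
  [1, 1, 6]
A^⊗2 =
  [5, 5, 10]
  [5, 5, 7]
  [4, 7, 5]

Each entry (A^⊗2)_ij equals the minimum over all length-2 walks i = v_0 → v_1 → … → v_2 = j of Σ_t A[v_t][v_{t+1}]. For example, for (i, j) = (0, 2) we minimise over 3 possible intermediate vertex sequences; the minimum is 10, attained along the walk 0 → 2 → 2.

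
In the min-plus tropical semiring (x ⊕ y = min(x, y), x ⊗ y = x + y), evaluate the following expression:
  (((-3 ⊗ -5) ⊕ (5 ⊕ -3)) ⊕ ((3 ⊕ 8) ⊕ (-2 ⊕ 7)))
(((-3 ⊗ -5) ⊕ (5 ⊕ -3)) ⊕ ((3 ⊕ 8) ⊕ (-2 ⊕ 7))) = -8

Expand innermost to outermost. Recall ⊕ takes the minimum of its arguments and ⊗ takes their sum. Working out the expression (((-3 ⊗ -5) ⊕ (5 ⊕ -3)) ⊕ ((3 ⊕ 8) ⊕ (-2 ⊕ 7))) gives -8.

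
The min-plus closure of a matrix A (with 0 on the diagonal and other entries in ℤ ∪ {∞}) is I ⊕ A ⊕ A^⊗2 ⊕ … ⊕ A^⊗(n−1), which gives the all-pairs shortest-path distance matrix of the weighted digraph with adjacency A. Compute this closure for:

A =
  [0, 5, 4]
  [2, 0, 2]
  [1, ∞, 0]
Closure =
  [0, 5, 4]
  [2, 0, 2]
  [1, 6, 0]

This is the Floyd-Warshall all-pairs shortest-path computation. For each intermediate vertex k = 0, 1, …, 2, update dist[i][j] ← min(dist[i][j], dist[i][k] + dist[k][j]). The final matrix gives, for each (i, j), the minimum total weight of any directed path from i to j (possibly empty when i = j).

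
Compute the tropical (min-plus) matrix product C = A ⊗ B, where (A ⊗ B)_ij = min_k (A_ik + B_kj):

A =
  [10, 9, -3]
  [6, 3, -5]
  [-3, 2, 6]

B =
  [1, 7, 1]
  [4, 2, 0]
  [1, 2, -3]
A ⊗ B =
  [-2, -1, -6]
  [-4, -3, -8]
  [-2, 4, -2]

Apply the min-plus product entry-by-entry:
  C[0][0] = min over k of (A[0][0] + B[0][0] = 10 + 1 = 11, A[0][1] + B[1][0] = 9 + 4 = 13, A[0][2] + B[2][0] = -3 + 1 = -2) = -2 (attained at k = 2)
  C[0][1] = min over k of (A[0][0] + B[0][1] = 10 + 7 = 17, A[0][1] + B[1][1] = 9 + 2 = 11, A[0][2] + B[2][1] = -3 + 2 = -1) = -1 (attained at k = 2)
  C[0][2] = min over k of (A[0][0] + B[0][2] = 10 + 1 = 11, A[0][1] + B[1][2] = 9 + 0 = 9, A[0][2] + B[2][2] = -3 + -3 = -6) = -6 (attained at k = 2)
  C[1][0] = min over k of (A[1][0] + B[0][0] = 6 + 1 = 7, A[1][1] + B[1][0] = 3 + 4 = 7, A[1][2] + B[2][0] = -5 + 1 = -4) = -4 (attained at k = 2)
  C[1][1] = min over k of (A[1][0] + B[0][1] = 6 + 7 = 13, A[1][1] + B[1][1] = 3 + 2 = 5, A[1][2] + B[2][1] = -5 + 2 = -3) = -3 (attained at k = 2)
  C[1][2] = min over k of (A[1][0] + B[0][2] = 6 + 1 = 7, A[1][1] + B[1][2] = 3 + 0 = 3, A[1][2] + B[2][2] = -5 + -3 = -8) = -8 (attained at k = 2)
  C[2][0] = min over k of (A[2][0] + B[0][0] = -3 + 1 = -2, A[2][1] + B[1][0] = 2 + 4 = 6, A[2][2] + B[2][0] = 6 + 1 = 7) = -2 (attained at k = 0)
  C[2][1] = min over k of (A[2][0] + B[0][1] = -3 + 7 = 4, A[2][1] + B[1][1] = 2 + 2 = 4, A[2][2] + B[2][1] = 6 + 2 = 8) = 4 (attained at k = 0)
  C[2][2] = min over k of (A[2][0] + B[0][2] = -3 + 1 = -2, A[2][1] + B[1][2] = 2 + 0 = 2, A[2][2] + B[2][2] = 6 + -3 = 3) = -2 (attained at k = 0)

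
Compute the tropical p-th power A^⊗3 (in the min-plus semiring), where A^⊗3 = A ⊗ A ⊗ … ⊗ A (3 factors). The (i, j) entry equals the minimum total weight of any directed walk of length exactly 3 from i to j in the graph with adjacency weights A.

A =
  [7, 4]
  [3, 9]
A^⊗3 =
  [14, 11]
  [10, 14]

Each entry (A^⊗3)_ij equals the minimum over all length-3 walks i = v_0 → v_1 → … → v_3 = j of Σ_t A[v_t][v_{t+1}]. For example, for (i, j) = (0, 1) we minimise over 4 possible intermediate vertex sequences; the minimum is 11, attained along the walk 0 → 1 → 0 → 1.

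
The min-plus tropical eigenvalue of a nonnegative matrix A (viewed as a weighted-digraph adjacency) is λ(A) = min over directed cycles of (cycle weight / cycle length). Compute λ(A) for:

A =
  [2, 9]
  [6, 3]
λ(A) = 2

Enumerate directed cycles and compute their means (weight / length). Sample:
  cycle 0 → 0: weight = 2, length = 1, mean = 2/1 ≈ 2.000
  cycle 1 → 1: weight = 3, length = 1, mean = 3/1 ≈ 3.000
  cycle 0 → 1 → 0: weight = 15, length = 2, mean = 15/2 ≈ 7.500
  cycle 1 → 0 → 1: weight = 15, length = 2, mean = 15/2 ≈ 7.500
Minimum mean = 2.000, attained e.g. along the cycle 0 → 0 with weight 2 and length 1. So λ(A) = 2/1 = 2.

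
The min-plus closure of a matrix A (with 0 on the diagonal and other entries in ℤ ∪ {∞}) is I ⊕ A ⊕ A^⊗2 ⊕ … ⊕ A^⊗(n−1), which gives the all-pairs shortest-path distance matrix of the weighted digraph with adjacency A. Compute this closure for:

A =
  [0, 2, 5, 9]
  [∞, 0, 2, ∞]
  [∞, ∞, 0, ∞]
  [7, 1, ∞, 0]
Closure =
  [0, 2, 4, 9]
  [∞, 0, 2, ∞]
  [∞, ∞, 0, ∞]
  [7, 1, 3, 0]

This is the Floyd-Warshall all-pairs shortest-path computation. For each intermediate vertex k = 0, 1, …, 3, update dist[i][j] ← min(dist[i][j], dist[i][k] + dist[k][j]). The final matrix gives, for each (i, j), the minimum total weight of any directed path from i to j (possibly empty when i = j).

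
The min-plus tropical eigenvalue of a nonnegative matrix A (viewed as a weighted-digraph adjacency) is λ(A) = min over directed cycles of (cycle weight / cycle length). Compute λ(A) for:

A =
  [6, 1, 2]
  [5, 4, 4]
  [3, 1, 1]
λ(A) = 1

Enumerate directed cycles and compute their means (weight / length). Sample:
  cycle 0 → 0: weight = 6, length = 1, mean = 6/1 ≈ 6.000
  cycle 1 → 1: weight = 4, length = 1, mean = 4/1 ≈ 4.000
  cycle 2 → 2: weight = 1, length = 1, mean = 1/1 ≈ 1.000
  cycle 0 → 1 → 0: weight = 6, length = 2, mean = 6/2 ≈ 3.000
  cycle 0 → 2 → 0: weight = 5, length = 2, mean = 5/2 ≈ 2.500
  cycle 1 → 0 → 1: weight = 6, length = 2, mean = 6/2 ≈ 3.000
Minimum mean = 1.000, attained e.g. along the cycle 2 → 2 with weight 1 and length 1. So λ(A) = 1/1 = 1.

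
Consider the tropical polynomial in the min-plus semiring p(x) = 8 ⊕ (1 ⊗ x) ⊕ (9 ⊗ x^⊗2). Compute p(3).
p(3) = 4

A tropical monomial a ⊗ x^⊗i evaluates to a + i · x. Evaluating each term at x = 3:
  Term 0 contributes 8 + 0 · 3 = 8
  Term 1 contributes 1 + 1 · 3 = 4
  Term 2 contributes 9 + 2 · 3 = 15
p(3) = ⊕ of these = min[8, 4, 15] = 4.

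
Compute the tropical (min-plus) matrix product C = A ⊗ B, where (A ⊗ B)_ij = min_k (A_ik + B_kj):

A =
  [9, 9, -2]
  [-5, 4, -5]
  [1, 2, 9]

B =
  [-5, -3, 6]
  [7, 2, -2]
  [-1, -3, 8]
A ⊗ B =
  [-3, -5, 6]
  [-10, -8, 1]
  [-4, -2, 0]

Apply the min-plus product entry-by-entry:
  C[0][0] = min over k of (A[0][0] + B[0][0] = 9 + -5 = 4, A[0][1] + B[1][0] = 9 + 7 = 16, A[0][2] + B[2][0] = -2 + -1 = -3) = -3 (attained at k = 2)
  C[0][1] = min over k of (A[0][0] + B[0][1] = 9 + -3 = 6, A[0][1] + B[1][1] = 9 + 2 = 11, A[0][2] + B[2][1] = -2 + -3 = -5) = -5 (attained at k = 2)
  C[0][2] = min over k of (A[0][0] + B[0][2] = 9 + 6 = 15, A[0][1] + B[1][2] = 9 + -2 = 7, A[0][2] + B[2][2] = -2 + 8 = 6) = 6 (attained at k = 2)
  C[1][0] = min over k of (A[1][0] + B[0][0] = -5 + -5 = -10, A[1][1] + B[1][0] = 4 + 7 = 11, A[1][2] + B[2][0] = -5 + -1 = -6) = -10 (attained at k = 0)
  C[1][1] = min over k of (A[1][0] + B[0][1] = -5 + -3 = -8, A[1][1] + B[1][1] = 4 + 2 = 6, A[1][2] + B[2][1] = -5 + -3 = -8) = -8 (attained at k = 0)
  C[1][2] = min over k of (A[1][0] + B[0][2] = -5 + 6 = 1, A[1][1] + B[1][2] = 4 + -2 = 2, A[1][2] + B[2][2] = -5 + 8 = 3) = 1 (attained at k = 0)
  C[2][0] = min over k of (A[2][0] + B[0][0] = 1 + -5 = -4, A[2][1] + B[1][0] = 2 + 7 = 9, A[2][2] + B[2][0] = 9 + -1 = 8) = -4 (attained at k = 0)
  C[2][1] = min over k of (A[2][0] + B[0][1] = 1 + -3 = -2, A[2][1] + B[1][1] = 2 + 2 = 4, A[2][2] + B[2][1] = 9 + -3 = 6) = -2 (attained at k = 0)
  C[2][2] = min over k of (A[2][0] + B[0][2] = 1 + 6 = 7, A[2][1] + B[1][2] = 2 + -2 = 0, A[2][2] + B[2][2] = 9 + 8 = 17) = 0 (attained at k = 1)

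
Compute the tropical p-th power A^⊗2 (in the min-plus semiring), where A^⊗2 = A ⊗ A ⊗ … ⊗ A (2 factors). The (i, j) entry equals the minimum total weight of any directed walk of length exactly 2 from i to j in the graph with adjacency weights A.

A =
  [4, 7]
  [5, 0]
A^⊗2 =
  [8, 7]
  [5, 0]

Each entry (A^⊗2)_ij equals the minimum over all length-2 walks i = v_0 → v_1 → … → v_2 = j of Σ_t A[v_t][v_{t+1}]. For example, for (i, j) = (0, 1) we minimise over 2 possible intermediate vertex sequences; the minimum is 7, attained along the walk 0 → 1 → 1.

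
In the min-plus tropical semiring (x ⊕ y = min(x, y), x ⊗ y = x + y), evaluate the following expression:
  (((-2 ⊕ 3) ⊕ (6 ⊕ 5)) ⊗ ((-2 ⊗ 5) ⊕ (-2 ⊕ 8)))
(((-2 ⊕ 3) ⊕ (6 ⊕ 5)) ⊗ ((-2 ⊗ 5) ⊕ (-2 ⊕ 8))) = -4

Expand innermost to outermost. Recall ⊕ takes the minimum of its arguments and ⊗ takes their sum. Working out the expression (((-2 ⊕ 3) ⊕ (6 ⊕ 5)) ⊗ ((-2 ⊗ 5) ⊕ (-2 ⊕ 8))) gives -4.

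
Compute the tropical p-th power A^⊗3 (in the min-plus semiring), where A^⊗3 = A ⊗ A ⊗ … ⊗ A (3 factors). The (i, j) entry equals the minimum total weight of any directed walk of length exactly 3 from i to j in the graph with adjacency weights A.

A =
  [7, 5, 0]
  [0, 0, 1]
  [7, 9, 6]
A^⊗3 =
  [5, 5, 5]
  [0, 0, 0]
  [9, 9, 9]

Each entry (A^⊗3)_ij equals the minimum over all length-3 walks i = v_0 → v_1 → … → v_3 = j of Σ_t A[v_t][v_{t+1}]. For example, for (i, j) = (0, 2) we minimise over 9 possible intermediate vertex sequences; the minimum is 5, attained along the walk 0 → 1 → 0 → 2.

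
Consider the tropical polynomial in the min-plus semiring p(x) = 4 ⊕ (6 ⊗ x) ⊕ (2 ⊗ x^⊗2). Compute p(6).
p(6) = 4

A tropical monomial a ⊗ x^⊗i evaluates to a + i · x. Evaluating each term at x = 6:
  Term 0 contributes 4 + 0 · 6 = 4
  Term 1 contributes 6 + 1 · 6 = 12
  Term 2 contributes 2 + 2 · 6 = 14
p(6) = ⊕ of these = min[4, 12, 14] = 4.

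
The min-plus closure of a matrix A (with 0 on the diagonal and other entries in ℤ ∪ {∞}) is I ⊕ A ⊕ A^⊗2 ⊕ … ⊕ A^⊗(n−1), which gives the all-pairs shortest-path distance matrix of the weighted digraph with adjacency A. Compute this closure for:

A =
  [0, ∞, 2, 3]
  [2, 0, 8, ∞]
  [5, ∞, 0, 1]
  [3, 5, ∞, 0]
Closure =
  [0, 8, 2, 3]
  [2, 0, 4, 5]
  [4, 6, 0, 1]
  [3, 5, 5, 0]

This is the Floyd-Warshall all-pairs shortest-path computation. For each intermediate vertex k = 0, 1, …, 3, update dist[i][j] ← min(dist[i][j], dist[i][k] + dist[k][j]). The final matrix gives, for each (i, j), the minimum total weight of any directed path from i to j (possibly empty when i = j).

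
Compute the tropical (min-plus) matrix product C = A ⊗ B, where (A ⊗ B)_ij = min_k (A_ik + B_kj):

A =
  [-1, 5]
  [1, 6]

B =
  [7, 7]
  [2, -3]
A ⊗ B =
  [6, 2]
  [8, 3]

Apply the min-plus product entry-by-entry:
  C[0][0] = min over k of (A[0][0] + B[0][0] = -1 + 7 = 6, A[0][1] + B[1][0] = 5 + 2 = 7) = 6 (attained at k = 0)
  C[0][1] = min over k of (A[0][0] + B[0][1] = -1 + 7 = 6, A[0][1] + B[1][1] = 5 + -3 = 2) = 2 (attained at k = 1)
  C[1][0] = min over k of (A[1][0] + B[0][0] = 1 + 7 = 8, A[1][1] + B[1][0] = 6 + 2 = 8) = 8 (attained at k = 0)
  C[1][1] = min over k of (A[1][0] + B[0][1] = 1 + 7 = 8, A[1][1] + B[1][1] = 6 + -3 = 3) = 3 (attained at k = 1)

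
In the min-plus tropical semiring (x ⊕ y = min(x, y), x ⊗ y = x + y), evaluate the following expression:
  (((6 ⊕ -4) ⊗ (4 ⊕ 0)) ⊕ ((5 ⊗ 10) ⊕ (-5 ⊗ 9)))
(((6 ⊕ -4) ⊗ (4 ⊕ 0)) ⊕ ((5 ⊗ 10) ⊕ (-5 ⊗ 9))) = -4

Expand innermost to outermost. Recall ⊕ takes the minimum of its arguments and ⊗ takes their sum. Working out the expression (((6 ⊕ -4) ⊗ (4 ⊕ 0)) ⊕ ((5 ⊗ 10) ⊕ (-5 ⊗ 9))) gives -4.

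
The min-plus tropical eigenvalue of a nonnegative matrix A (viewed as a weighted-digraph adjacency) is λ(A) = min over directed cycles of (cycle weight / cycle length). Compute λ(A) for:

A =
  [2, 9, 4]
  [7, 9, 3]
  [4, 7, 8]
λ(A) = 2

Enumerate directed cycles and compute their means (weight / length). Sample:
  cycle 0 → 0: weight = 2, length = 1, mean = 2/1 ≈ 2.000
  cycle 1 → 1: weight = 9, length = 1, mean = 9/1 ≈ 9.000
  cycle 2 → 2: weight = 8, length = 1, mean = 8/1 ≈ 8.000
  cycle 0 → 1 → 0: weight = 16, length = 2, mean = 16/2 ≈ 8.000
  cycle 0 → 2 → 0: weight = 8, length = 2, mean = 8/2 ≈ 4.000
  cycle 1 → 0 → 1: weight = 16, length = 2, mean = 16/2 ≈ 8.000
Minimum mean = 2.000, attained e.g. along the cycle 0 → 0 with weight 2 and length 1. So λ(A) = 2/1 = 2.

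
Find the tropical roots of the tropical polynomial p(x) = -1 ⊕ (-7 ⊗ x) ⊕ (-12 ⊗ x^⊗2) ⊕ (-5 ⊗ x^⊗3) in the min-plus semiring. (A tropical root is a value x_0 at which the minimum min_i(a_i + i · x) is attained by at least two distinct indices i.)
Roots: {-7, 5, 6}

Each tropical root is a break point of the lower envelope of the lines y = a_i + i · x (there are 4 lines, with slopes 0, 1, ..., 3). Only the lines that attain the minimum somewhere contribute to roots; other lines are dominated. Here the surviving (envelope) indices are i = 3, i = 2, i = 1, i = 0.
Intersections between consecutive envelope lines give the roots: for adjacent envelope indices i < j the intersection is x = (a_i − a_j) / (j − i). Reading off the sorted break points: {-7, 5, 6}.
Verification: at each break x_0, at least two indices attain the minimum of min_i(a_i + i · x_0).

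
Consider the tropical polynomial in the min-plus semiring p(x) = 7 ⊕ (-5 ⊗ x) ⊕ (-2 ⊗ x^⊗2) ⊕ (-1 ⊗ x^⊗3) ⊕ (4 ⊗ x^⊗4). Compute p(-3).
p(-3) = -10

A tropical monomial a ⊗ x^⊗i evaluates to a + i · x. Evaluating each term at x = -3:
  Term 0 contributes 7 + 0 · -3 = 7
  Term 1 contributes -5 + 1 · -3 = -8
  Term 2 contributes -2 + 2 · -3 = -8
  Term 3 contributes -1 + 3 · -3 = -10
  Term 4 contributes 4 + 4 · -3 = -8
p(-3) = ⊕ of these = min[7, -8, -8, -10, -8] = -10.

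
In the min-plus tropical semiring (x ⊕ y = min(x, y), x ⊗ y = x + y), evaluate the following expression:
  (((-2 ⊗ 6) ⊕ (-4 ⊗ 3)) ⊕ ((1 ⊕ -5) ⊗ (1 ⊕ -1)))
(((-2 ⊗ 6) ⊕ (-4 ⊗ 3)) ⊕ ((1 ⊕ -5) ⊗ (1 ⊕ -1))) = -6

Expand innermost to outermost. Recall ⊕ takes the minimum of its arguments and ⊗ takes their sum. Working out the expression (((-2 ⊗ 6) ⊕ (-4 ⊗ 3)) ⊕ ((1 ⊕ -5) ⊗ (1 ⊕ -1))) gives -6.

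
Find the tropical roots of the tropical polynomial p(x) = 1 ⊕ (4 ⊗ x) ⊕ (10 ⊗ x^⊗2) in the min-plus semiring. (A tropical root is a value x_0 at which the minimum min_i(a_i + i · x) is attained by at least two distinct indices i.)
Roots: {-6, -3}

Each tropical root is a break point of the lower envelope of the lines y = a_i + i · x (there are 3 lines, with slopes 0, 1, ..., 2). Only the lines that attain the minimum somewhere contribute to roots; other lines are dominated. Here the surviving (envelope) indices are i = 2, i = 1, i = 0.
Intersections between consecutive envelope lines give the roots: for adjacent envelope indices i < j the intersection is x = (a_i − a_j) / (j − i). Reading off the sorted break points: {-6, -3}.
Verification: at each break x_0, at least two indices attain the minimum of min_i(a_i + i · x_0).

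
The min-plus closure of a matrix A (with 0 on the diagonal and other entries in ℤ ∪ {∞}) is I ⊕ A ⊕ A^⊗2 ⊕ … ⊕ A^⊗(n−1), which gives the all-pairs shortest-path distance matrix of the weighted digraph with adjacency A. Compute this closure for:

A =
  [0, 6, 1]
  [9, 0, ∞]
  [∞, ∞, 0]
Closure =
  [0, 6, 1]
  [9, 0, 10]
  [∞, ∞, 0]

This is the Floyd-Warshall all-pairs shortest-path computation. For each intermediate vertex k = 0, 1, …, 2, update dist[i][j] ← min(dist[i][j], dist[i][k] + dist[k][j]). The final matrix gives, for each (i, j), the minimum total weight of any directed path from i to j (possibly empty when i = j).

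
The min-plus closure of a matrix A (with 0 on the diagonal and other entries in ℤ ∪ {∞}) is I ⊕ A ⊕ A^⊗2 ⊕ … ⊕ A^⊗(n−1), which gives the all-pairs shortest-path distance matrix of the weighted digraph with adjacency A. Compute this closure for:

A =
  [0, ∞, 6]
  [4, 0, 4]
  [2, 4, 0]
Closure =
  [0, 10, 6]
  [4, 0, 4]
  [2, 4, 0]

This is the Floyd-Warshall all-pairs shortest-path computation. For each intermediate vertex k = 0, 1, …, 2, update dist[i][j] ← min(dist[i][j], dist[i][k] + dist[k][j]). The final matrix gives, for each (i, j), the minimum total weight of any directed path from i to j (possibly empty when i = j).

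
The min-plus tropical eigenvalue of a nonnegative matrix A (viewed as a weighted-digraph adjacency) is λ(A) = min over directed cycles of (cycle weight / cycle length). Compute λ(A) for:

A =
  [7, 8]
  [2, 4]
λ(A) = 4

Enumerate directed cycles and compute their means (weight / length). Sample:
  cycle 0 → 0: weight = 7, length = 1, mean = 7/1 ≈ 7.000
  cycle 1 → 1: weight = 4, length = 1, mean = 4/1 ≈ 4.000
  cycle 0 → 1 → 0: weight = 10, length = 2, mean = 10/2 ≈ 5.000
  cycle 1 → 0 → 1: weight = 10, length = 2, mean = 10/2 ≈ 5.000
Minimum mean = 4.000, attained e.g. along the cycle 1 → 1 with weight 4 and length 1. So λ(A) = 4/1 = 4.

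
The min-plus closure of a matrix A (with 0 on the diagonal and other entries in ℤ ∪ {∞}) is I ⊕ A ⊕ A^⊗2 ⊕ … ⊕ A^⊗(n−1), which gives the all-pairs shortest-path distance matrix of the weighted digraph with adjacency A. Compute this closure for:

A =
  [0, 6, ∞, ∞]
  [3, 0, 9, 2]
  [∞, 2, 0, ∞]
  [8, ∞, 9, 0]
Closure =
  [0, 6, 15, 8]
  [3, 0, 9, 2]
  [5, 2, 0, 4]
  [8, 11, 9, 0]

This is the Floyd-Warshall all-pairs shortest-path computation. For each intermediate vertex k = 0, 1, …, 3, update dist[i][j] ← min(dist[i][j], dist[i][k] + dist[k][j]). The final matrix gives, for each (i, j), the minimum total weight of any directed path from i to j (possibly empty when i = j).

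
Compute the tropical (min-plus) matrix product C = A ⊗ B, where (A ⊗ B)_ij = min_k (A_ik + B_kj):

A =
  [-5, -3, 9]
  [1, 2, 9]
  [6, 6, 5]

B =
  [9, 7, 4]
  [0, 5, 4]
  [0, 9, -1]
A ⊗ B =
  [-3, 2, -1]
  [2, 7, 5]
  [5, 11, 4]

Apply the min-plus product entry-by-entry:
  C[0][0] = min over k of (A[0][0] + B[0][0] = -5 + 9 = 4, A[0][1] + B[1][0] = -3 + 0 = -3, A[0][2] + B[2][0] = 9 + 0 = 9) = -3 (attained at k = 1)
  C[0][1] = min over k of (A[0][0] + B[0][1] = -5 + 7 = 2, A[0][1] + B[1][1] = -3 + 5 = 2, A[0][2] + B[2][1] = 9 + 9 = 18) = 2 (attained at k = 0)
  C[0][2] = min over k of (A[0][0] + B[0][2] = -5 + 4 = -1, A[0][1] + B[1][2] = -3 + 4 = 1, A[0][2] + B[2][2] = 9 + -1 = 8) = -1 (attained at k = 0)
  C[1][0] = min over k of (A[1][0] + B[0][0] = 1 + 9 = 10, A[1][1] + B[1][0] = 2 + 0 = 2, A[1][2] + B[2][0] = 9 + 0 = 9) = 2 (attained at k = 1)
  C[1][1] = min over k of (A[1][0] + B[0][1] = 1 + 7 = 8, A[1][1] + B[1][1] = 2 + 5 = 7, A[1][2] + B[2][1] = 9 + 9 = 18) = 7 (attained at k = 1)
  C[1][2] = min over k of (A[1][0] + B[0][2] = 1 + 4 = 5, A[1][1] + B[1][2] = 2 + 4 = 6, A[1][2] + B[2][2] = 9 + -1 = 8) = 5 (attained at k = 0)
  C[2][0] = min over k of (A[2][0] + B[0][0] = 6 + 9 = 15, A[2][1] + B[1][0] = 6 + 0 = 6, A[2][2] + B[2][0] = 5 + 0 = 5) = 5 (attained at k = 2)
  C[2][1] = min over k of (A[2][0] + B[0][1] = 6 + 7 = 13, A[2][1] + B[1][1] = 6 + 5 = 11, A[2][2] + B[2][1] = 5 + 9 = 14) = 11 (attained at k = 1)
  C[2][2] = min over k of (A[2][0] + B[0][2] = 6 + 4 = 10, A[2][1] + B[1][2] = 6 + 4 = 10, A[2][2] + B[2][2] = 5 + -1 = 4) = 4 (attained at k = 2)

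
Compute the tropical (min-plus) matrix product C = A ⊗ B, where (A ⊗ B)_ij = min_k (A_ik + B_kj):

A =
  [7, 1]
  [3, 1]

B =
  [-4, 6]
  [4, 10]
A ⊗ B =
  [3, 11]
  [-1, 9]

Apply the min-plus product entry-by-entry:
  C[0][0] = min over k of (A[0][0] + B[0][0] = 7 + -4 = 3, A[0][1] + B[1][0] = 1 + 4 = 5) = 3 (attained at k = 0)
  C[0][1] = min over k of (A[0][0] + B[0][1] = 7 + 6 = 13, A[0][1] + B[1][1] = 1 + 10 = 11) = 11 (attained at k = 1)
  C[1][0] = min over k of (A[1][0] + B[0][0] = 3 + -4 = -1, A[1][1] + B[1][0] = 1 + 4 = 5) = -1 (attained at k = 0)
  C[1][1] = min over k of (A[1][0] + B[0][1] = 3 + 6 = 9, A[1][1] + B[1][1] = 1 + 10 = 11) = 9 (attained at k = 0)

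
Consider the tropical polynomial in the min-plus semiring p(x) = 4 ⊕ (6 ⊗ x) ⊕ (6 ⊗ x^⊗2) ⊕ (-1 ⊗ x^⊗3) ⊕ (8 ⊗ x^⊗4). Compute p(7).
p(7) = 4

A tropical monomial a ⊗ x^⊗i evaluates to a + i · x. Evaluating each term at x = 7:
  Term 0 contributes 4 + 0 · 7 = 4
  Term 1 contributes 6 + 1 · 7 = 13
  Term 2 contributes 6 + 2 · 7 = 20
  Term 3 contributes -1 + 3 · 7 = 20
  Term 4 contributes 8 + 4 · 7 = 36
p(7) = ⊕ of these = min[4, 13, 20, 20, 36] = 4.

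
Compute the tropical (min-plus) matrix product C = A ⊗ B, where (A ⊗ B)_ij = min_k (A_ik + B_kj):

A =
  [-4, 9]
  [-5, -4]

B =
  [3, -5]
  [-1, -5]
A ⊗ B =
  [-1, -9]
  [-5, -10]

Apply the min-plus product entry-by-entry:
  C[0][0] = min over k of (A[0][0] + B[0][0] = -4 + 3 = -1, A[0][1] + B[1][0] = 9 + -1 = 8) = -1 (attained at k = 0)
  C[0][1] = min over k of (A[0][0] + B[0][1] = -4 + -5 = -9, A[0][1] + B[1][1] = 9 + -5 = 4) = -9 (attained at k = 0)
  C[1][0] = min over k of (A[1][0] + B[0][0] = -5 + 3 = -2, A[1][1] + B[1][0] = -4 + -1 = -5) = -5 (attained at k = 1)
  C[1][1] = min over k of (A[1][0] + B[0][1] = -5 + -5 = -10, A[1][1] + B[1][1] = -4 + -5 = -9) = -10 (attained at k = 0)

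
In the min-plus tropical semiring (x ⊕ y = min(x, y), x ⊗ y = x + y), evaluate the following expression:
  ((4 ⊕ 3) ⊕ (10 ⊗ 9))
((4 ⊕ 3) ⊕ (10 ⊗ 9)) = 3

Expand innermost to outermost. Recall ⊕ takes the minimum of its arguments and ⊗ takes their sum. Working out the expression ((4 ⊕ 3) ⊕ (10 ⊗ 9)) gives 3.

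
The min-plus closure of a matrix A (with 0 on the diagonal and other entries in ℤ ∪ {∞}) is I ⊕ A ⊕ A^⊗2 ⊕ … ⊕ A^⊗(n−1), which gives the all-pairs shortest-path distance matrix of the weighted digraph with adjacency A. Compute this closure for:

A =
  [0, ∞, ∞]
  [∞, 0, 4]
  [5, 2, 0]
Closure =
  [0, ∞, ∞]
  [9, 0, 4]
  [5, 2, 0]

This is the Floyd-Warshall all-pairs shortest-path computation. For each intermediate vertex k = 0, 1, …, 2, update dist[i][j] ← min(dist[i][j], dist[i][k] + dist[k][j]). The final matrix gives, for each (i, j), the minimum total weight of any directed path from i to j (possibly empty when i = j).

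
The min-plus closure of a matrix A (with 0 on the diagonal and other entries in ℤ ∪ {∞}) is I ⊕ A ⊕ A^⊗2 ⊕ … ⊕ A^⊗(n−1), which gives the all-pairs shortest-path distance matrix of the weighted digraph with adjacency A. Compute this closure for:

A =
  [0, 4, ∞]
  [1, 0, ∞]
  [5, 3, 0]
Closure =
  [0, 4, ∞]
  [1, 0, ∞]
  [4, 3, 0]

This is the Floyd-Warshall all-pairs shortest-path computation. For each intermediate vertex k = 0, 1, …, 2, update dist[i][j] ← min(dist[i][j], dist[i][k] + dist[k][j]). The final matrix gives, for each (i, j), the minimum total weight of any directed path from i to j (possibly empty when i = j).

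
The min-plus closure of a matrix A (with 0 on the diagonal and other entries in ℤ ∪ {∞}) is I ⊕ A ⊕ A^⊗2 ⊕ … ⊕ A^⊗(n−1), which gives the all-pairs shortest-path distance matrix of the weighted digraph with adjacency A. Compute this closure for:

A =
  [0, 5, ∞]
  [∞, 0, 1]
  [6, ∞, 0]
Closure =
  [0, 5, 6]
  [7, 0, 1]
  [6, 11, 0]

This is the Floyd-Warshall all-pairs shortest-path computation. For each intermediate vertex k = 0, 1, …, 2, update dist[i][j] ← min(dist[i][j], dist[i][k] + dist[k][j]). The final matrix gives, for each (i, j), the minimum total weight of any directed path from i to j (possibly empty when i = j).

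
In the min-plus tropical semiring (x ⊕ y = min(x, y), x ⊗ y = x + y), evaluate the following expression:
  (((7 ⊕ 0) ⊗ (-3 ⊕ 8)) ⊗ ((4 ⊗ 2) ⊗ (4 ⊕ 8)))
(((7 ⊕ 0) ⊗ (-3 ⊕ 8)) ⊗ ((4 ⊗ 2) ⊗ (4 ⊕ 8))) = 7

Expand innermost to outermost. Recall ⊕ takes the minimum of its arguments and ⊗ takes their sum. Working out the expression (((7 ⊕ 0) ⊗ (-3 ⊕ 8)) ⊗ ((4 ⊗ 2) ⊗ (4 ⊕ 8))) gives 7.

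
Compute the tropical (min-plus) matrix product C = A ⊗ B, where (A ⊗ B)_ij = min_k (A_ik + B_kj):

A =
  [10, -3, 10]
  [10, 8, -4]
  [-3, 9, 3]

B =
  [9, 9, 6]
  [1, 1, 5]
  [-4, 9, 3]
A ⊗ B =
  [-2, -2, 2]
  [-8, 5, -1]
  [-1, 6, 3]

Apply the min-plus product entry-by-entry:
  C[0][0] = min over k of (A[0][0] + B[0][0] = 10 + 9 = 19, A[0][1] + B[1][0] = -3 + 1 = -2, A[0][2] + B[2][0] = 10 + -4 = 6) = -2 (attained at k = 1)
  C[0][1] = min over k of (A[0][0] + B[0][1] = 10 + 9 = 19, A[0][1] + B[1][1] = -3 + 1 = -2, A[0][2] + B[2][1] = 10 + 9 = 19) = -2 (attained at k = 1)
  C[0][2] = min over k of (A[0][0] + B[0][2] = 10 + 6 = 16, A[0][1] + B[1][2] = -3 + 5 = 2, A[0][2] + B[2][2] = 10 + 3 = 13) = 2 (attained at k = 1)
  C[1][0] = min over k of (A[1][0] + B[0][0] = 10 + 9 = 19, A[1][1] + B[1][0] = 8 + 1 = 9, A[1][2] + B[2][0] = -4 + -4 = -8) = -8 (attained at k = 2)
  C[1][1] = min over k of (A[1][0] + B[0][1] = 10 + 9 = 19, A[1][1] + B[1][1] = 8 + 1 = 9, A[1][2] + B[2][1] = -4 + 9 = 5) = 5 (attained at k = 2)
  C[1][2] = min over k of (A[1][0] + B[0][2] = 10 + 6 = 16, A[1][1] + B[1][2] = 8 + 5 = 13, A[1][2] + B[2][2] = -4 + 3 = -1) = -1 (attained at k = 2)
  C[2][0] = min over k of (A[2][0] + B[0][0] = -3 + 9 = 6, A[2][1] + B[1][0] = 9 + 1 = 10, A[2][2] + B[2][0] = 3 + -4 = -1) = -1 (attained at k = 2)
  C[2][1] = min over k of (A[2][0] + B[0][1] = -3 + 9 = 6, A[2][1] + B[1][1] = 9 + 1 = 10, A[2][2] + B[2][1] = 3 + 9 = 12) = 6 (attained at k = 0)
  C[2][2] = min over k of (A[2][0] + B[0][2] = -3 + 6 = 3, A[2][1] + B[1][2] = 9 + 5 = 14, A[2][2] + B[2][2] = 3 + 3 = 6) = 3 (attained at k = 0)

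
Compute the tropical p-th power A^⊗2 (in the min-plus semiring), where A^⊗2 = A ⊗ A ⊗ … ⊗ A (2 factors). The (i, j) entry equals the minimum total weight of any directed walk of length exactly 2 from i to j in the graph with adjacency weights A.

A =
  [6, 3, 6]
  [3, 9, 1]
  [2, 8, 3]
A^⊗2 =
  [6, 9, 4]
  [3, 6, 4]
  [5, 5, 6]

Each entry (A^⊗2)_ij equals the minimum over all length-2 walks i = v_0 → v_1 → … → v_2 = j of Σ_t A[v_t][v_{t+1}]. For example, for (i, j) = (0, 2) we minimise over 3 possible intermediate vertex sequences; the minimum is 4, attained along the walk 0 → 1 → 2.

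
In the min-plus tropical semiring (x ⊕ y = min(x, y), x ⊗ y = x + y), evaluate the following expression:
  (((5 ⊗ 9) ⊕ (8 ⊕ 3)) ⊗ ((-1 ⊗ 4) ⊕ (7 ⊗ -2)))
(((5 ⊗ 9) ⊕ (8 ⊕ 3)) ⊗ ((-1 ⊗ 4) ⊕ (7 ⊗ -2))) = 6

Expand innermost to outermost. Recall ⊕ takes the minimum of its arguments and ⊗ takes their sum. Working out the expression (((5 ⊗ 9) ⊕ (8 ⊕ 3)) ⊗ ((-1 ⊗ 4) ⊕ (7 ⊗ -2))) gives 6.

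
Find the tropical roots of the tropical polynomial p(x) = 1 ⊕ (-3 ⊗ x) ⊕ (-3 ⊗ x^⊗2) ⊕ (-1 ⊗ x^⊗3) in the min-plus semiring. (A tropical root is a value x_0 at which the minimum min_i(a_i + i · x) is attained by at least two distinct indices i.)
Roots: {-2, 0, 4}

Each tropical root is a break point of the lower envelope of the lines y = a_i + i · x (there are 4 lines, with slopes 0, 1, ..., 3). Only the lines that attain the minimum somewhere contribute to roots; other lines are dominated. Here the surviving (envelope) indices are i = 3, i = 2, i = 1, i = 0.
Intersections between consecutive envelope lines give the roots: for adjacent envelope indices i < j the intersection is x = (a_i − a_j) / (j − i). Reading off the sorted break points: {-2, 0, 4}.
Verification: at each break x_0, at least two indices attain the minimum of min_i(a_i + i · x_0).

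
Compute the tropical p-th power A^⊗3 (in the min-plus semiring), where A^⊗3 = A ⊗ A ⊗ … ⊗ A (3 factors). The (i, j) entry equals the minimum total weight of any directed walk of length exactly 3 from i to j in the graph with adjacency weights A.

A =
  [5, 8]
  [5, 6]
A^⊗3 =
  [15, 18]
  [15, 18]

Each entry (A^⊗3)_ij equals the minimum over all length-3 walks i = v_0 → v_1 → … → v_3 = j of Σ_t A[v_t][v_{t+1}]. For example, for (i, j) = (0, 1) we minimise over 4 possible intermediate vertex sequences; the minimum is 18, attained along the walk 0 → 0 → 0 → 1.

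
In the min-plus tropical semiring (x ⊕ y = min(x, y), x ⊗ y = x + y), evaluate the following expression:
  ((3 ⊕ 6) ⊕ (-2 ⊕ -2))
((3 ⊕ 6) ⊕ (-2 ⊕ -2)) = -2

Expand innermost to outermost. Recall ⊕ takes the minimum of its arguments and ⊗ takes their sum. Working out the expression ((3 ⊕ 6) ⊕ (-2 ⊕ -2)) gives -2.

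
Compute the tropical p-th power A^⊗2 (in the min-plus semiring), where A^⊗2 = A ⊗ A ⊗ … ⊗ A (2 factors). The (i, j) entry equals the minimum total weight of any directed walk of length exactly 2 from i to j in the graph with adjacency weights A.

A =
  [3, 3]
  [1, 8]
A^⊗2 =
  [4, 6]
  [4, 4]

Each entry (A^⊗2)_ij equals the minimum over all length-2 walks i = v_0 → v_1 → … → v_2 = j of Σ_t A[v_t][v_{t+1}]. For example, for (i, j) = (0, 1) we minimise over 2 possible intermediate vertex sequences; the minimum is 6, attained along the walk 0 → 0 → 1.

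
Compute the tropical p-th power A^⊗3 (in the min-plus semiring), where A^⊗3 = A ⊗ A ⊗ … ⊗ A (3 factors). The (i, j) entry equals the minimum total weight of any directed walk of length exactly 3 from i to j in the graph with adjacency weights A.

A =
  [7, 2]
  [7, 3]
A^⊗3 =
  [12, 8]
  [13, 9]

Each entry (A^⊗3)_ij equals the minimum over all length-3 walks i = v_0 → v_1 → … → v_3 = j of Σ_t A[v_t][v_{t+1}]. For example, for (i, j) = (0, 1) we minimise over 4 possible intermediate vertex sequences; the minimum is 8, attained along the walk 0 → 1 → 1 → 1.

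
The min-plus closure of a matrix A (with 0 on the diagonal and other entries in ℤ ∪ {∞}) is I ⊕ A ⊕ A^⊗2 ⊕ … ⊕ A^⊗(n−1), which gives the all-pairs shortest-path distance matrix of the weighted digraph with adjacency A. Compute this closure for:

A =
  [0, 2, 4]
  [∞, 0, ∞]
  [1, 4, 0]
Closure =
  [0, 2, 4]
  [∞, 0, ∞]
  [1, 3, 0]

This is the Floyd-Warshall all-pairs shortest-path computation. For each intermediate vertex k = 0, 1, …, 2, update dist[i][j] ← min(dist[i][j], dist[i][k] + dist[k][j]). The final matrix gives, for each (i, j), the minimum total weight of any directed path from i to j (possibly empty when i = j).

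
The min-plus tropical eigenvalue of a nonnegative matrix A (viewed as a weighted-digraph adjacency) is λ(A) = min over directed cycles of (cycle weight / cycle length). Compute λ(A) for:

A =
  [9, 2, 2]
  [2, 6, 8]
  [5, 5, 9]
λ(A) = 2

Enumerate directed cycles and compute their means (weight / length). Sample:
  cycle 0 → 0: weight = 9, length = 1, mean = 9/1 ≈ 9.000
  cycle 1 → 1: weight = 6, length = 1, mean = 6/1 ≈ 6.000
  cycle 2 → 2: weight = 9, length = 1, mean = 9/1 ≈ 9.000
  cycle 0 → 1 → 0: weight = 4, length = 2, mean = 4/2 ≈ 2.000
  cycle 0 → 2 → 0: weight = 7, length = 2, mean = 7/2 ≈ 3.500
  cycle 1 → 0 → 1: weight = 4, length = 2, mean = 4/2 ≈ 2.000
Minimum mean = 2.000, attained e.g. along the cycle 0 → 1 → 0 with weight 4 and length 2. So λ(A) = 4/2 = 2.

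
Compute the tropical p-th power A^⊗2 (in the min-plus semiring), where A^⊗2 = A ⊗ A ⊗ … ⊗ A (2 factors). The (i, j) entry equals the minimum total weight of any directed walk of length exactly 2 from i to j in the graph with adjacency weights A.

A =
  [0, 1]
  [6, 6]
A^⊗2 =
  [0, 1]
  [6, 7]

Each entry (A^⊗2)_ij equals the minimum over all length-2 walks i = v_0 → v_1 → … → v_2 = j of Σ_t A[v_t][v_{t+1}]. For example, for (i, j) = (0, 1) we minimise over 2 possible intermediate vertex sequences; the minimum is 1, attained along the walk 0 → 0 → 1.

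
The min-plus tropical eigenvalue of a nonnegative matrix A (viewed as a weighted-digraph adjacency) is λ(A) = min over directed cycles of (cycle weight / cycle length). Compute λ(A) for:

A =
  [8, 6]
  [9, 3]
λ(A) = 3

Enumerate directed cycles and compute their means (weight / length). Sample:
  cycle 0 → 0: weight = 8, length = 1, mean = 8/1 ≈ 8.000
  cycle 1 → 1: weight = 3, length = 1, mean = 3/1 ≈ 3.000
  cycle 0 → 1 → 0: weight = 15, length = 2, mean = 15/2 ≈ 7.500
  cycle 1 → 0 → 1: weight = 15, length = 2, mean = 15/2 ≈ 7.500
Minimum mean = 3.000, attained e.g. along the cycle 1 → 1 with weight 3 and length 1. So λ(A) = 3/1 = 3.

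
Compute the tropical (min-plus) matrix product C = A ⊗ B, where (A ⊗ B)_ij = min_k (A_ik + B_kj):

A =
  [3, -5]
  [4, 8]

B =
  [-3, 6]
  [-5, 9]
A ⊗ B =
  [-10, 4]
  [1, 10]

Apply the min-plus product entry-by-entry:
  C[0][0] = min over k of (A[0][0] + B[0][0] = 3 + -3 = 0, A[0][1] + B[1][0] = -5 + -5 = -10) = -10 (attained at k = 1)
  C[0][1] = min over k of (A[0][0] + B[0][1] = 3 + 6 = 9, A[0][1] + B[1][1] = -5 + 9 = 4) = 4 (attained at k = 1)
  C[1][0] = min over k of (A[1][0] + B[0][0] = 4 + -3 = 1, A[1][1] + B[1][0] = 8 + -5 = 3) = 1 (attained at k = 0)
  C[1][1] = min over k of (A[1][0] + B[0][1] = 4 + 6 = 10, A[1][1] + B[1][1] = 8 + 9 = 17) = 10 (attained at k = 0)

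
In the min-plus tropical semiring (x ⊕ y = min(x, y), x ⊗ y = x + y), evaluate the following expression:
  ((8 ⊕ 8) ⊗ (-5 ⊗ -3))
((8 ⊕ 8) ⊗ (-5 ⊗ -3)) = 0

Expand innermost to outermost. Recall ⊕ takes the minimum of its arguments and ⊗ takes their sum. Working out the expression ((8 ⊕ 8) ⊗ (-5 ⊗ -3)) gives 0.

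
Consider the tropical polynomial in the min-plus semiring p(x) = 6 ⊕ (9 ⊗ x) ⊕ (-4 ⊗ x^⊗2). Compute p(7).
p(7) = 6

A tropical monomial a ⊗ x^⊗i evaluates to a + i · x. Evaluating each term at x = 7:
  Term 0 contributes 6 + 0 · 7 = 6
  Term 1 contributes 9 + 1 · 7 = 16
  Term 2 contributes -4 + 2 · 7 = 10
p(7) = ⊕ of these = min[6, 16, 10] = 6.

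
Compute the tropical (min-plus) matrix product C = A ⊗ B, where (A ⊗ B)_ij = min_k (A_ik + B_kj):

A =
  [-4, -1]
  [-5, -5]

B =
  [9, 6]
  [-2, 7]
A ⊗ B =
  [-3, 2]
  [-7, 1]

Apply the min-plus product entry-by-entry:
  C[0][0] = min over k of (A[0][0] + B[0][0] = -4 + 9 = 5, A[0][1] + B[1][0] = -1 + -2 = -3) = -3 (attained at k = 1)
  C[0][1] = min over k of (A[0][0] + B[0][1] = -4 + 6 = 2, A[0][1] + B[1][1] = -1 + 7 = 6) = 2 (attained at k = 0)
  C[1][0] = min over k of (A[1][0] + B[0][0] = -5 + 9 = 4, A[1][1] + B[1][0] = -5 + -2 = -7) = -7 (attained at k = 1)
  C[1][1] = min over k of (A[1][0] + B[0][1] = -5 + 6 = 1, A[1][1] + B[1][1] = -5 + 7 = 2) = 1 (attained at k = 0)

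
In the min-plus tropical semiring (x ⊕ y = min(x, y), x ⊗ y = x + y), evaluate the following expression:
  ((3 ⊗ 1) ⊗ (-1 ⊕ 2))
((3 ⊗ 1) ⊗ (-1 ⊕ 2)) = 3

Expand innermost to outermost. Recall ⊕ takes the minimum of its arguments and ⊗ takes their sum. Working out the expression ((3 ⊗ 1) ⊗ (-1 ⊕ 2)) gives 3.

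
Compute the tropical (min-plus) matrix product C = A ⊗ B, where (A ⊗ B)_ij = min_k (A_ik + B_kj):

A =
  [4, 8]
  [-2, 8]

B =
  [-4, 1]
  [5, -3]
A ⊗ B =
  [0, 5]
  [-6, -1]

Apply the min-plus product entry-by-entry:
  C[0][0] = min over k of (A[0][0] + B[0][0] = 4 + -4 = 0, A[0][1] + B[1][0] = 8 + 5 = 13) = 0 (attained at k = 0)
  C[0][1] = min over k of (A[0][0] + B[0][1] = 4 + 1 = 5, A[0][1] + B[1][1] = 8 + -3 = 5) = 5 (attained at k = 0)
  C[1][0] = min over k of (A[1][0] + B[0][0] = -2 + -4 = -6, A[1][1] + B[1][0] = 8 + 5 = 13) = -6 (attained at k = 0)
  C[1][1] = min over k of (A[1][0] + B[0][1] = -2 + 1 = -1, A[1][1] + B[1][1] = 8 + -3 = 5) = -1 (attained at k = 0)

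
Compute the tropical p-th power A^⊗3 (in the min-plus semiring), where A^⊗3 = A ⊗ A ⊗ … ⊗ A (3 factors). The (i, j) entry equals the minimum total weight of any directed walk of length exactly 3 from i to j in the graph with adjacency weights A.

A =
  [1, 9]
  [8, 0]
A^⊗3 =
  [3, 9]
  [8, 0]

Each entry (A^⊗3)_ij equals the minimum over all length-3 walks i = v_0 → v_1 → … → v_3 = j of Σ_t A[v_t][v_{t+1}]. For example, for (i, j) = (0, 1) we minimise over 4 possible intermediate vertex sequences; the minimum is 9, attained along the walk 0 → 1 → 1 → 1.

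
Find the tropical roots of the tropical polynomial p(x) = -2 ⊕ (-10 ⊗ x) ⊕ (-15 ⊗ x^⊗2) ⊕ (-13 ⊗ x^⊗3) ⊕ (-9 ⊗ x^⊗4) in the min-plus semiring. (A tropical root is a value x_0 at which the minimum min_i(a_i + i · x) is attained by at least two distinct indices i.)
Roots: {-4, -2, 5, 8}

Each tropical root is a break point of the lower envelope of the lines y = a_i + i · x (there are 5 lines, with slopes 0, 1, ..., 4). Only the lines that attain the minimum somewhere contribute to roots; other lines are dominated. Here the surviving (envelope) indices are i = 4, i = 3, i = 2, i = 1, i = 0.
Intersections between consecutive envelope lines give the roots: for adjacent envelope indices i < j the intersection is x = (a_i − a_j) / (j − i). Reading off the sorted break points: {-4, -2, 5, 8}.
Verification: at each break x_0, at least two indices attain the minimum of min_i(a_i + i · x_0).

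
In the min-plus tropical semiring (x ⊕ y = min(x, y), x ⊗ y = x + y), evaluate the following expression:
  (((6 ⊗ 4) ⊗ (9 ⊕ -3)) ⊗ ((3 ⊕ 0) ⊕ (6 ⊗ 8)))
(((6 ⊗ 4) ⊗ (9 ⊕ -3)) ⊗ ((3 ⊕ 0) ⊕ (6 ⊗ 8))) = 7

Expand innermost to outermost. Recall ⊕ takes the minimum of its arguments and ⊗ takes their sum. Working out the expression (((6 ⊗ 4) ⊗ (9 ⊕ -3)) ⊗ ((3 ⊕ 0) ⊕ (6 ⊗ 8))) gives 7.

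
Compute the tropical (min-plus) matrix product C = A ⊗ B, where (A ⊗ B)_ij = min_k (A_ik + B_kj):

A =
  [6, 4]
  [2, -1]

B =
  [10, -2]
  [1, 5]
A ⊗ B =
  [5, 4]
  [0, 0]

Apply the min-plus product entry-by-entry:
  C[0][0] = min over k of (A[0][0] + B[0][0] = 6 + 10 = 16, A[0][1] + B[1][0] = 4 + 1 = 5) = 5 (attained at k = 1)
  C[0][1] = min over k of (A[0][0] + B[0][1] = 6 + -2 = 4, A[0][1] + B[1][1] = 4 + 5 = 9) = 4 (attained at k = 0)
  C[1][0] = min over k of (A[1][0] + B[0][0] = 2 + 10 = 12, A[1][1] + B[1][0] = -1 + 1 = 0) = 0 (attained at k = 1)
  C[1][1] = min over k of (A[1][0] + B[0][1] = 2 + -2 = 0, A[1][1] + B[1][1] = -1 + 5 = 4) = 0 (attained at k = 0)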